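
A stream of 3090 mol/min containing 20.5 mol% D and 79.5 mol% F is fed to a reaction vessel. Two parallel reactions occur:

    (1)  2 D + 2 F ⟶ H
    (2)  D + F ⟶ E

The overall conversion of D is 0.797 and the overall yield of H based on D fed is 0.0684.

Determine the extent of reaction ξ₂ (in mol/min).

Yield of H: 1ξ₁ / 633.5 = 0.0684 → ξ₁ = 43.33 mol/min.
Conversion of D: 2ξ₁ + 1ξ₂ = 0.797 × 633.5 = 504.9 → ξ₂ = 418.2 mol/min.
Outlet amounts (n = n₀ + Σ ν·ξ):
  D: 633.5 − 2(43.33) − 1(418.2) = 128.6
  F: 2457 − 2(43.33) − 1(418.2) = 1952
  H: 0 + 1(43.33) = 43.33
  E: 0 + 1(418.2) = 418.2

ξ₂ = 418 mol/min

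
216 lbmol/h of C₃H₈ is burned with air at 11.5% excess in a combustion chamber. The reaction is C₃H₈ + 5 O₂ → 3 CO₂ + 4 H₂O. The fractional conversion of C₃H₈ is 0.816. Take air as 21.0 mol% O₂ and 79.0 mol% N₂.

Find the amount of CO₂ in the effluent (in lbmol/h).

529 lbmol/h

Stoichiometric O₂ = 5 × 216 = 1080 lbmol/h; O₂ fed = 1080 × 1.115 = 1204 lbmol/h.
N₂ fed = 1204 × 79/21 = 4530 lbmol/h.
Fuel reacted = 0.816 × 216 → ξ = 176.3 lbmol/h.
Outlet (n = n₀ + ν ξ):
  C₃H₈: 216 − 1(176.3) = 39.74
  O₂: 1204 − 5(176.3) = 322.9
  N₂: 4530 (inert)
  CO₂: 0 + 3(176.3) = 528.8
  H₂O: 0 + 4(176.3) = 705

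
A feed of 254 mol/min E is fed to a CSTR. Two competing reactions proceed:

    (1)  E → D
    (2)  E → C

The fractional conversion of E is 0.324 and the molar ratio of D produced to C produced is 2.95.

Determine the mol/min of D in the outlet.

Conversion of E: E consumed = 0.324 × 254 = 82.3 mol/min = 1ξ₁ + 1ξ₂.
Selectivity: 1ξ₁ / (1ξ₂) = 2.95 → ξ₁ = 2.95 ξ₂.
Substitute: (1·2.95 + 1) ξ₂ = 82.3 → ξ₂ = 20.83 mol/min, ξ₁ = 61.46 mol/min.
Outlet amounts (n = n₀ + Σ ν·ξ):
  E: 254 − 1(61.46) − 1(20.83) = 171.7
  D: 0 + 1(61.46) = 61.46
  C: 0 + 1(20.83) = 20.83

61.5 mol/min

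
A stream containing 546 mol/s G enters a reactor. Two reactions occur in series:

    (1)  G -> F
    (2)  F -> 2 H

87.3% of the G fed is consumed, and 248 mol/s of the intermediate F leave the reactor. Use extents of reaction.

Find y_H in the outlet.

0.59

Conversion of G: G consumed = 1ξ₁ = 0.873 × 546 → ξ₁ = 476.7 mol/s.
F balance: n_F = 0 + 1ξ₁ − 1ξ₂ = 248 → ξ₂ = (1·476.7 − 248)/1 = 228.7 mol/s.
Outlet amounts (n = n₀ + Σ ν·ξ):
  G: 546 − 1(476.7) = 69.34
  F: 0 + 1(476.7) − 1(228.7) = 248
  H: 0 + 2(228.7) = 457.3
Total out = 774.7 mol/s; y_H = 457.3 / 774.7 = 0.5903.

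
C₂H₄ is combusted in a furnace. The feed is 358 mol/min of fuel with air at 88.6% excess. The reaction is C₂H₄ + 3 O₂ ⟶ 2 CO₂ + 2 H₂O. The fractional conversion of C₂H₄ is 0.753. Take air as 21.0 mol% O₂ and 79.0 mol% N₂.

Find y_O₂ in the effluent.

Stoichiometric O₂ = 3 × 358 = 1074 mol/min; O₂ fed = 1074 × 1.886 = 2026 mol/min.
N₂ fed = 2026 × 79/21 = 7620 mol/min.
Fuel reacted = 0.753 × 358 → ξ = 269.6 mol/min.
Outlet (n = n₀ + ν ξ):
  C₂H₄: 358 − 1(269.6) = 88.43
  O₂: 2026 − 3(269.6) = 1217
  N₂: 7620 (inert)
  CO₂: 0 + 2(269.6) = 539.1
  H₂O: 0 + 2(269.6) = 539.1
Total out = 10000 mol/min; y_O₂ = 1217 / 10000 = 0.1216.

0.122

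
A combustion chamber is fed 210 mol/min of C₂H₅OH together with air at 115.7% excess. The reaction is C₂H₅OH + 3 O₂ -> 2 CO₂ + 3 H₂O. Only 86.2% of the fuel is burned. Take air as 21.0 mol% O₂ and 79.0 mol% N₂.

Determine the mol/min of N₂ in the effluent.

Stoichiometric O₂ = 3 × 210 = 630 mol/min; O₂ fed = 630 × 2.157 = 1359 mol/min.
N₂ fed = 1359 × 79/21 = 5112 mol/min.
Fuel reacted = 0.862 × 210 → ξ = 181 mol/min.
Outlet (n = n₀ + ν ξ):
  C₂H₅OH: 210 − 1(181) = 28.98
  O₂: 1359 − 3(181) = 815.9
  N₂: 5112 (inert)
  CO₂: 0 + 2(181) = 362
  H₂O: 0 + 3(181) = 543.1

5110 mol/min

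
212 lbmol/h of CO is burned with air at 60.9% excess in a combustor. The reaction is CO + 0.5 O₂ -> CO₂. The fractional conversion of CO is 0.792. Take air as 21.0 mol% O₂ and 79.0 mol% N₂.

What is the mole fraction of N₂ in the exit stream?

Stoichiometric O₂ = 0.5 × 212 = 106 lbmol/h; O₂ fed = 106 × 1.609 = 170.6 lbmol/h.
N₂ fed = 170.6 × 79/21 = 641.6 lbmol/h.
Fuel reacted = 0.792 × 212 → ξ = 167.9 lbmol/h.
Outlet (n = n₀ + ν ξ):
  CO: 212 − 1(167.9) = 44.1
  O₂: 170.6 − 0.5(167.9) = 86.6
  N₂: 641.6 (inert)
  CO₂: 0 + 1(167.9) = 167.9
Total out = 940.2 lbmol/h; y_N₂ = 641.6 / 940.2 = 0.6824.

0.682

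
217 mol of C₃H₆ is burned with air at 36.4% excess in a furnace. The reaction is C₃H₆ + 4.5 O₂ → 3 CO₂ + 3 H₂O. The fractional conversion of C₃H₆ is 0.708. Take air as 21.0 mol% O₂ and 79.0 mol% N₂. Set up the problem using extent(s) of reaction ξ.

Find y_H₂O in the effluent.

0.0695

Stoichiometric O₂ = 4.5 × 217 = 976.5 mol; O₂ fed = 976.5 × 1.364 = 1332 mol.
N₂ fed = 1332 × 79/21 = 5011 mol.
Fuel reacted = 0.708 × 217 → ξ = 153.6 mol.
Outlet (n = n₀ + ν ξ):
  C₃H₆: 217 − 1(153.6) = 63.36
  O₂: 1332 − 4.5(153.6) = 640.6
  N₂: 5011 (inert)
  CO₂: 0 + 3(153.6) = 460.9
  H₂O: 0 + 3(153.6) = 460.9
Total out = 6636 mol; y_H₂O = 460.9 / 6636 = 0.06945.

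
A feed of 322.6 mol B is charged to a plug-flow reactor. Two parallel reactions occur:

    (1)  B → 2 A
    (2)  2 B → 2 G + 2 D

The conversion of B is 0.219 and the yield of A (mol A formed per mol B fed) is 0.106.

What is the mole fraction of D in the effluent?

Yield of A: 2ξ₁ / 322.6 = 0.106 → ξ₁ = 17.1 mol.
Conversion of B: 1ξ₁ + 2ξ₂ = 0.219 × 322.6 = 70.65 → ξ₂ = 26.78 mol.
Outlet amounts (n = n₀ + Σ ν·ξ):
  B: 322.6 − 1(17.1) − 2(26.78) = 252
  A: 0 + 2(17.1) = 34.2
  G: 0 + 2(26.78) = 53.55
  D: 0 + 2(26.78) = 53.55
Total out = 393.2 mol; y_D = 53.55 / 393.2 = 0.1362.

0.136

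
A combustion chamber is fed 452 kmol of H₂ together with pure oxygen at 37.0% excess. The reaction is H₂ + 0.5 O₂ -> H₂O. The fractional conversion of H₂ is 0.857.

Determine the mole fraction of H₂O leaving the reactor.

0.682

Stoichiometric O₂ = 0.5 × 452 = 226 kmol; O₂ fed = 226 × 1.370 = 309.6 kmol.
Fuel reacted = 0.857 × 452 → ξ = 387.4 kmol.
Outlet (n = n₀ + ν ξ):
  H₂: 452 − 1(387.4) = 64.64
  O₂: 309.6 − 0.5(387.4) = 115.9
  H₂O: 0 + 1(387.4) = 387.4
Total out = 567.9 kmol; y_H₂O = 387.4 / 567.9 = 0.6821.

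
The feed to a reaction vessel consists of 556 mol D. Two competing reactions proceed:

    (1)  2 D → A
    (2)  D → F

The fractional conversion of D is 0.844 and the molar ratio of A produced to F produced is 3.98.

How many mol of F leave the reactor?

52.4 mol

Conversion of D: D consumed = 0.844 × 556 = 469.3 mol = 2ξ₁ + 1ξ₂.
Selectivity: 1ξ₁ / (1ξ₂) = 3.98 → ξ₁ = 3.98 ξ₂.
Substitute: (2·3.98 + 1) ξ₂ = 469.3 → ξ₂ = 52.37 mol, ξ₁ = 208.4 mol.
Outlet amounts (n = n₀ + Σ ν·ξ):
  D: 556 − 2(208.4) − 1(52.37) = 86.74
  A: 0 + 1(208.4) = 208.4
  F: 0 + 1(52.37) = 52.37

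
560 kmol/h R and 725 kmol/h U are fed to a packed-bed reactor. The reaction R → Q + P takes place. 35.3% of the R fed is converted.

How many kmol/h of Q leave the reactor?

R reacted = 0.353 × 560 = 197.7 kmol/h; ν_R = −1, so ξ = 197.7/1 = 197.7 kmol/h.
Outlet amounts (n = n₀ + ν ξ):
  R: 560 − 1(197.7) = 362.3
  Q: 0 + 1(197.7) = 197.7
  P: 0 + 1(197.7) = 197.7
  U: 725 (inert)

198 kmol/h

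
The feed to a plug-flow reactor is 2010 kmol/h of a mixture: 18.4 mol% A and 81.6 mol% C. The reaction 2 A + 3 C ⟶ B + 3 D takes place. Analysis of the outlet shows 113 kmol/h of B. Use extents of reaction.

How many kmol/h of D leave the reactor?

For B: n = n₀ + 1ξ → 113 = 0 + 1ξ, giving ξ = 113 kmol/h.
Outlet amounts (n = n₀ + ν ξ):
  A: 369.8 − 2(113) = 143.8
  C: 1640 − 3(113) = 1301
  B: 0 + 1(113) = 113
  D: 0 + 3(113) = 339

339 kmol/h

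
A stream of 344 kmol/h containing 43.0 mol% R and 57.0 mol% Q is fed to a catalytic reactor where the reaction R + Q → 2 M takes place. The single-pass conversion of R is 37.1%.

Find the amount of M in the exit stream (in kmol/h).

R reacted = 0.371 × 147.9 = 54.88 kmol/h; ν_R = −1, so ξ = 54.88/1 = 54.88 kmol/h.
Outlet amounts (n = n₀ + ν ξ):
  R: 147.9 − 1(54.88) = 93.04
  Q: 196.1 − 1(54.88) = 141.2
  M: 0 + 2(54.88) = 109.8

110 kmol/h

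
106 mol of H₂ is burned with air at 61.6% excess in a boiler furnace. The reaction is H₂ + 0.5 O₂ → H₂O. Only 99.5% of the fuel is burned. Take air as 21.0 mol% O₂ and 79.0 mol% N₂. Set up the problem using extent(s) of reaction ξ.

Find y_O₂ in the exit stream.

0.0714

Stoichiometric O₂ = 0.5 × 106 = 53 mol; O₂ fed = 53 × 1.616 = 85.65 mol.
N₂ fed = 85.65 × 79/21 = 322.2 mol.
Fuel reacted = 0.995 × 106 → ξ = 105.5 mol.
Outlet (n = n₀ + ν ξ):
  H₂: 106 − 1(105.5) = 0.53
  O₂: 85.65 − 0.5(105.5) = 32.91
  N₂: 322.2 (inert)
  H₂O: 0 + 1(105.5) = 105.5
Total out = 461.1 mol; y_O₂ = 32.91 / 461.1 = 0.07138.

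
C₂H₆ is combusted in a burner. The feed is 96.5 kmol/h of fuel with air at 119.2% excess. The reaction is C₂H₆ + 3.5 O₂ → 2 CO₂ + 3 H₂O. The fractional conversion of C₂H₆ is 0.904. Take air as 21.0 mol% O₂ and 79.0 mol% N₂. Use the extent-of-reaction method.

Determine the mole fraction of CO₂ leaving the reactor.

Stoichiometric O₂ = 3.5 × 96.5 = 337.8 kmol/h; O₂ fed = 337.8 × 2.192 = 740.3 kmol/h.
N₂ fed = 740.3 × 79/21 = 2785 kmol/h.
Fuel reacted = 0.904 × 96.5 → ξ = 87.24 kmol/h.
Outlet (n = n₀ + ν ξ):
  C₂H₆: 96.5 − 1(87.24) = 9.264
  O₂: 740.3 − 3.5(87.24) = 435
  N₂: 2785 (inert)
  CO₂: 0 + 2(87.24) = 174.5
  H₂O: 0 + 3(87.24) = 261.7
Total out = 3666 kmol/h; y_CO₂ = 174.5 / 3666 = 0.0476.

0.0476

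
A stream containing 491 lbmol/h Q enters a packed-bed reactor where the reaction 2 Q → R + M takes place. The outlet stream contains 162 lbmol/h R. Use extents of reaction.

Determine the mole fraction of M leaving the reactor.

For R: n = n₀ + 1ξ → 162 = 0 + 1ξ, giving ξ = 162 lbmol/h.
Outlet amounts (n = n₀ + ν ξ):
  Q: 491 − 2(162) = 167
  R: 0 + 1(162) = 162
  M: 0 + 1(162) = 162
Total out = 491 lbmol/h; y_M = 162 / 491 = 0.3299.

0.33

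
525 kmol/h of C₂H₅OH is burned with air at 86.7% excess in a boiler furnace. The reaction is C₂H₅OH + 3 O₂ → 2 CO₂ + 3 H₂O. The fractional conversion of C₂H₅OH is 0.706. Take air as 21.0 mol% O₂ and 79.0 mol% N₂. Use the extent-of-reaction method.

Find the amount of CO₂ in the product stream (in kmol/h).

Stoichiometric O₂ = 3 × 525 = 1575 kmol/h; O₂ fed = 1575 × 1.867 = 2941 kmol/h.
N₂ fed = 2941 × 79/21 = 11060 kmol/h.
Fuel reacted = 0.706 × 525 → ξ = 370.6 kmol/h.
Outlet (n = n₀ + ν ξ):
  C₂H₅OH: 525 − 1(370.6) = 154.4
  O₂: 2941 − 3(370.6) = 1829
  N₂: 11060 (inert)
  CO₂: 0 + 2(370.6) = 741.3
  H₂O: 0 + 3(370.6) = 1112

741 kmol/h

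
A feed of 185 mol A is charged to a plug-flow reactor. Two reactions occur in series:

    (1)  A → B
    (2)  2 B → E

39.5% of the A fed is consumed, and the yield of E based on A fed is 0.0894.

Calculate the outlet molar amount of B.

40 mol

Conversion of A: A consumed = 1ξ₁ = 0.395 × 185 → ξ₁ = 73.08 mol.
Yield of E: 1ξ₂ / 185 = 0.0894 → ξ₂ = 16.54 mol.
Outlet amounts (n = n₀ + Σ ν·ξ):
  A: 185 − 1(73.08) = 111.9
  B: 0 + 1(73.08) − 2(16.54) = 40
  E: 0 + 1(16.54) = 16.54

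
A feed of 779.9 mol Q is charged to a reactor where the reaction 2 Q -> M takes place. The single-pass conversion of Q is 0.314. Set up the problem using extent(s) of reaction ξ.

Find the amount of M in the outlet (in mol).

Q reacted = 0.314 × 779.9 = 244.9 mol; ν_Q = −2, so ξ = 244.9/2 = 122.4 mol.
Outlet amounts (n = n₀ + ν ξ):
  Q: 779.9 − 2(122.4) = 535
  M: 0 + 1(122.4) = 122.4

122 mol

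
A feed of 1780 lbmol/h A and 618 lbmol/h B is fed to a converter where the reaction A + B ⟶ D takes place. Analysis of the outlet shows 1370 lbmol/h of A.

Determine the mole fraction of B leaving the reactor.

0.105

For A: n = n₀ − 1ξ → 1370 = 1780 − 1ξ, giving ξ = 410 lbmol/h.
Outlet amounts (n = n₀ + ν ξ):
  A: 1780 − 1(410) = 1370
  B: 618 − 1(410) = 208
  D: 0 + 1(410) = 410
Total out = 1988 lbmol/h; y_B = 208 / 1988 = 0.1046.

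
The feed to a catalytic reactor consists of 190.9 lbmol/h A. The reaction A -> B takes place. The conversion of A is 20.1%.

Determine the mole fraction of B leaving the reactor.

A reacted = 0.201 × 190.9 = 38.37 lbmol/h; ν_A = −1, so ξ = 38.37/1 = 38.37 lbmol/h.
Outlet amounts (n = n₀ + ν ξ):
  A: 190.9 − 1(38.37) = 152.5
  B: 0 + 1(38.37) = 38.37
Total out = 190.9 lbmol/h; y_B = 38.37 / 190.9 = 0.201.

0.201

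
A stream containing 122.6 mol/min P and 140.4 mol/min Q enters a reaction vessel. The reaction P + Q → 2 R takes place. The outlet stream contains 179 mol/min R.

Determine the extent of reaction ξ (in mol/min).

For R: n = n₀ + 2ξ → 179 = 0 + 2ξ, giving ξ = 89.5 mol/min.
Outlet amounts (n = n₀ + ν ξ):
  P: 122.6 − 1(89.5) = 33.1
  Q: 140.4 − 1(89.5) = 50.9
  R: 0 + 2(89.5) = 179

ξ = 89.5 mol/min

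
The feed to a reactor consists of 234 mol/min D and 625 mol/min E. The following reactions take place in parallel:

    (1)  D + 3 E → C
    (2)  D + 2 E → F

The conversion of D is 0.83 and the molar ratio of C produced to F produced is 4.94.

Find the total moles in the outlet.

Conversion of D: D consumed = 0.83 × 234 = 194.2 mol/min = 1ξ₁ + 1ξ₂.
Selectivity: 1ξ₁ / (1ξ₂) = 4.94 → ξ₁ = 4.94 ξ₂.
Substitute: (1·4.94 + 1) ξ₂ = 194.2 → ξ₂ = 32.7 mol/min, ξ₁ = 161.5 mol/min.
Outlet amounts (n = n₀ + Σ ν·ξ):
  D: 234 − 1(161.5) − 1(32.7) = 39.78
  E: 625 − 3(161.5) − 2(32.7) = 75.04
  C: 0 + 1(161.5) = 161.5
  F: 0 + 1(32.7) = 32.7
Total out = 39.78 + 75.04 + 161.5 + 32.7 = 309 mol/min.

309 mol/min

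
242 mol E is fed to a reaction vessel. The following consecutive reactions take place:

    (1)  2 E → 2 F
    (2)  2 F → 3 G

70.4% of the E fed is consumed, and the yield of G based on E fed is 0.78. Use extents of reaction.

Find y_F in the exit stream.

Conversion of E: E consumed = 2ξ₁ = 0.704 × 242 → ξ₁ = 85.18 mol.
Yield of G: 3ξ₂ / 242 = 0.78 → ξ₂ = 62.92 mol.
Outlet amounts (n = n₀ + Σ ν·ξ):
  E: 242 − 2(85.18) = 71.63
  F: 0 + 2(85.18) − 2(62.92) = 44.53
  G: 0 + 3(62.92) = 188.8
Total out = 304.9 mol; y_F = 44.53 / 304.9 = 0.146.

0.146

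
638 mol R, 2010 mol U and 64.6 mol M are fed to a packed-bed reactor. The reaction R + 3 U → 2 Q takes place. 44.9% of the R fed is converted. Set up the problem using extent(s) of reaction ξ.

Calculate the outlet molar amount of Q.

R reacted = 0.449 × 638 = 286.5 mol; ν_R = −1, so ξ = 286.5/1 = 286.5 mol.
Outlet amounts (n = n₀ + ν ξ):
  R: 638 − 1(286.5) = 351.5
  U: 2010 − 3(286.5) = 1151
  Q: 0 + 2(286.5) = 572.9
  M: 64.6 (inert)

573 mol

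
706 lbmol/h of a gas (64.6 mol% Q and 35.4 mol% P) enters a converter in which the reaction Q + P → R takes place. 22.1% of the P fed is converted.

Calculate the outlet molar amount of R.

55.2 lbmol/h

P reacted = 0.221 × 249.9 = 55.23 lbmol/h; ν_P = −1, so ξ = 55.23/1 = 55.23 lbmol/h.
Outlet amounts (n = n₀ + ν ξ):
  Q: 456.1 − 1(55.23) = 400.8
  P: 249.9 − 1(55.23) = 194.7
  R: 0 + 1(55.23) = 55.23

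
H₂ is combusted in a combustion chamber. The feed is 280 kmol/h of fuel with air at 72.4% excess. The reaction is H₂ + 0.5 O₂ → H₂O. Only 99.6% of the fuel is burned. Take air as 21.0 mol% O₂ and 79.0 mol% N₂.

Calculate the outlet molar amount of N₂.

Stoichiometric O₂ = 0.5 × 280 = 140 kmol/h; O₂ fed = 140 × 1.724 = 241.4 kmol/h.
N₂ fed = 241.4 × 79/21 = 908 kmol/h.
Fuel reacted = 0.996 × 280 → ξ = 278.9 kmol/h.
Outlet (n = n₀ + ν ξ):
  H₂: 280 − 1(278.9) = 1.12
  O₂: 241.4 − 0.5(278.9) = 101.9
  N₂: 908 (inert)
  H₂O: 0 + 1(278.9) = 278.9

908 kmol/h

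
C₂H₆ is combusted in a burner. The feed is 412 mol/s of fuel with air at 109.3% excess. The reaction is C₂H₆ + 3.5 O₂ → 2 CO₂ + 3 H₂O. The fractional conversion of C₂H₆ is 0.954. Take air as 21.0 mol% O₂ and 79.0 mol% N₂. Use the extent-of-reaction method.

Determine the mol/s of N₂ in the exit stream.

11400 mol/s

Stoichiometric O₂ = 3.5 × 412 = 1442 mol/s; O₂ fed = 1442 × 2.093 = 3018 mol/s.
N₂ fed = 3018 × 79/21 = 11350 mol/s.
Fuel reacted = 0.954 × 412 → ξ = 393 mol/s.
Outlet (n = n₀ + ν ξ):
  C₂H₆: 412 − 1(393) = 18.95
  O₂: 3018 − 3.5(393) = 1642
  N₂: 11350 (inert)
  CO₂: 0 + 2(393) = 786.1
  H₂O: 0 + 3(393) = 1179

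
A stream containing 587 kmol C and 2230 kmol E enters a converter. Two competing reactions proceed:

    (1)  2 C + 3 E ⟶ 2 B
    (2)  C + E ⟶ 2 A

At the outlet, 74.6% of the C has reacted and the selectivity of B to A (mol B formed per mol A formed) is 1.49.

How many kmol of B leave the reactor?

Conversion of C: C consumed = 0.746 × 587 = 437.9 kmol = 2ξ₁ + 1ξ₂.
Selectivity: 2ξ₁ / (2ξ₂) = 1.49 → ξ₁ = 1.49 ξ₂.
Substitute: (2·1.49 + 1) ξ₂ = 437.9 → ξ₂ = 110 kmol, ξ₁ = 163.9 kmol.
Outlet amounts (n = n₀ + Σ ν·ξ):
  C: 587 − 2(163.9) − 1(110) = 149.1
  E: 2230 − 3(163.9) − 1(110) = 1628
  B: 0 + 2(163.9) = 327.9
  A: 0 + 2(110) = 220.1

328 kmol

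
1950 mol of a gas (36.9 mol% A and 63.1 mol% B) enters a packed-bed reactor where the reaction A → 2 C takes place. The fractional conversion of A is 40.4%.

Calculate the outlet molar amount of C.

A reacted = 0.404 × 719.5 = 290.7 mol; ν_A = −1, so ξ = 290.7/1 = 290.7 mol.
Outlet amounts (n = n₀ + ν ξ):
  A: 719.5 − 1(290.7) = 428.9
  C: 0 + 2(290.7) = 581.4
  B: 1230 (inert)

581 mol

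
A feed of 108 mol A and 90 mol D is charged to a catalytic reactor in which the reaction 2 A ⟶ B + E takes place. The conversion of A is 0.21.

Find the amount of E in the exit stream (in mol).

11.3 mol

A reacted = 0.21 × 108 = 22.68 mol; ν_A = −2, so ξ = 22.68/2 = 11.34 mol.
Outlet amounts (n = n₀ + ν ξ):
  A: 108 − 2(11.34) = 85.32
  B: 0 + 1(11.34) = 11.34
  E: 0 + 1(11.34) = 11.34
  D: 90 (inert)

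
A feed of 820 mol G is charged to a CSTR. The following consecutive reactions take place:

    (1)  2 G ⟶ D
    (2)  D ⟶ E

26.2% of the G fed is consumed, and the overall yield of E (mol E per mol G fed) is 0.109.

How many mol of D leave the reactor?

18 mol

Conversion of G: G consumed = 2ξ₁ = 0.262 × 820 → ξ₁ = 107.4 mol.
Yield of E: 1ξ₂ / 820 = 0.109 → ξ₂ = 89.38 mol.
Outlet amounts (n = n₀ + Σ ν·ξ):
  G: 820 − 2(107.4) = 605.2
  D: 0 + 1(107.4) − 1(89.38) = 18.04
  E: 0 + 1(89.38) = 89.38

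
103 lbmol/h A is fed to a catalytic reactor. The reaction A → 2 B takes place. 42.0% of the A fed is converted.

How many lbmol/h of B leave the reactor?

A reacted = 0.42 × 103 = 43.26 lbmol/h; ν_A = −1, so ξ = 43.26/1 = 43.26 lbmol/h.
Outlet amounts (n = n₀ + ν ξ):
  A: 103 − 1(43.26) = 59.74
  B: 0 + 2(43.26) = 86.52

86.5 lbmol/h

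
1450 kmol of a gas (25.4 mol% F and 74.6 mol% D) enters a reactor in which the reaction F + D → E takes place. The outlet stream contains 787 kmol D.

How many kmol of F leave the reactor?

73.6 kmol

For D: n = n₀ − 1ξ → 787 = 1082 − 1ξ, giving ξ = 294.7 kmol.
Outlet amounts (n = n₀ + ν ξ):
  F: 368.3 − 1(294.7) = 73.6
  D: 1082 − 1(294.7) = 787
  E: 0 + 1(294.7) = 294.7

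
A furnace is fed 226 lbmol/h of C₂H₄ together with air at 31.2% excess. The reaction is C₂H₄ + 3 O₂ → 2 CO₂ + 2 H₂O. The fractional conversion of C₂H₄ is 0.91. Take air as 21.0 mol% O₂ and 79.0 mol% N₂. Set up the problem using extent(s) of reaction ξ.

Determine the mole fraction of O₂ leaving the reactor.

0.0611

Stoichiometric O₂ = 3 × 226 = 678 lbmol/h; O₂ fed = 678 × 1.312 = 889.5 lbmol/h.
N₂ fed = 889.5 × 79/21 = 3346 lbmol/h.
Fuel reacted = 0.91 × 226 → ξ = 205.7 lbmol/h.
Outlet (n = n₀ + ν ξ):
  C₂H₄: 226 − 1(205.7) = 20.34
  O₂: 889.5 − 3(205.7) = 272.6
  N₂: 3346 (inert)
  CO₂: 0 + 2(205.7) = 411.3
  H₂O: 0 + 2(205.7) = 411.3
Total out = 4462 lbmol/h; y_O₂ = 272.6 / 4462 = 0.06109.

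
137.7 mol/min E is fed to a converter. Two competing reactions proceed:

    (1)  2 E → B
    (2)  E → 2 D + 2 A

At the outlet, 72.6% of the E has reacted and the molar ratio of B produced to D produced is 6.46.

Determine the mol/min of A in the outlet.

Conversion of E: E consumed = 0.726 × 137.7 = 99.97 mol/min = 2ξ₁ + 1ξ₂.
Selectivity: 1ξ₁ / (2ξ₂) = 6.46 → ξ₁ = 12.92 ξ₂.
Substitute: (2·12.92 + 1) ξ₂ = 99.97 → ξ₂ = 3.725 mol/min, ξ₁ = 48.12 mol/min.
Outlet amounts (n = n₀ + Σ ν·ξ):
  E: 137.7 − 2(48.12) − 1(3.725) = 37.73
  B: 0 + 1(48.12) = 48.12
  D: 0 + 2(3.725) = 7.449
  A: 0 + 2(3.725) = 7.449

7.45 mol/min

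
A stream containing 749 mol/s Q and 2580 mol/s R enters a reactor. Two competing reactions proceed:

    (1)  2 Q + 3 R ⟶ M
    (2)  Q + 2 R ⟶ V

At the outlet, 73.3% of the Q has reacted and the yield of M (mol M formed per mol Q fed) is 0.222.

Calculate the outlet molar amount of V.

Yield of M: 1ξ₁ / 749 = 0.222 → ξ₁ = 166.3 mol/s.
Conversion of Q: 2ξ₁ + 1ξ₂ = 0.733 × 749 = 549 → ξ₂ = 216.5 mol/s.
Outlet amounts (n = n₀ + Σ ν·ξ):
  Q: 749 − 2(166.3) − 1(216.5) = 200
  R: 2580 − 3(166.3) − 2(216.5) = 1648
  M: 0 + 1(166.3) = 166.3
  V: 0 + 1(216.5) = 216.5

216 mol/s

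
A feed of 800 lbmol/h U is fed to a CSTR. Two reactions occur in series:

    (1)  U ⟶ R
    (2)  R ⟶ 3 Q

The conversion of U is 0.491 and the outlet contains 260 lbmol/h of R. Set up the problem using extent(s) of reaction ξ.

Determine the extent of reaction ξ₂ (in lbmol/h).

ξ₂ = 133 lbmol/h

Conversion of U: U consumed = 1ξ₁ = 0.491 × 800 → ξ₁ = 392.8 lbmol/h.
R balance: n_R = 0 + 1ξ₁ − 1ξ₂ = 260 → ξ₂ = (1·392.8 − 260)/1 = 132.8 lbmol/h.
Outlet amounts (n = n₀ + Σ ν·ξ):
  U: 800 − 1(392.8) = 407.2
  R: 0 + 1(392.8) − 1(132.8) = 260
  Q: 0 + 3(132.8) = 398.4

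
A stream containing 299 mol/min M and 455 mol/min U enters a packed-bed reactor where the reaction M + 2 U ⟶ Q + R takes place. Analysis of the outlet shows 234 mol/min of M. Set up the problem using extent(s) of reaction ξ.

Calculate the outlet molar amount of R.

For M: n = n₀ − 1ξ → 234 = 299 − 1ξ, giving ξ = 65 mol/min.
Outlet amounts (n = n₀ + ν ξ):
  M: 299 − 1(65) = 234
  U: 455 − 2(65) = 325
  Q: 0 + 1(65) = 65
  R: 0 + 1(65) = 65

65 mol/min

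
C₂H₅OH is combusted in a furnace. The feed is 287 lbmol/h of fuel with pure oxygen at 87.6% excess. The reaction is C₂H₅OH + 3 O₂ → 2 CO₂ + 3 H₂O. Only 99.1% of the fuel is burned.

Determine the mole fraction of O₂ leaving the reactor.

0.348

Stoichiometric O₂ = 3 × 287 = 861 lbmol/h; O₂ fed = 861 × 1.876 = 1615 lbmol/h.
Fuel reacted = 0.991 × 287 → ξ = 284.4 lbmol/h.
Outlet (n = n₀ + ν ξ):
  C₂H₅OH: 287 − 1(284.4) = 2.583
  O₂: 1615 − 3(284.4) = 762
  CO₂: 0 + 2(284.4) = 568.8
  H₂O: 0 + 3(284.4) = 853.3
Total out = 2187 lbmol/h; y_O₂ = 762 / 2187 = 0.3485.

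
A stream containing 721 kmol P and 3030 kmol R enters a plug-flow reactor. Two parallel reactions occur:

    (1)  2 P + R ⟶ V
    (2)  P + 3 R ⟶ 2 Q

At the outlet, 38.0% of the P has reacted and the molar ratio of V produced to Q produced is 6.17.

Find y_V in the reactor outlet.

0.038

Conversion of P: P consumed = 0.38 × 721 = 274 kmol = 2ξ₁ + 1ξ₂.
Selectivity: 1ξ₁ / (2ξ₂) = 6.17 → ξ₁ = 12.34 ξ₂.
Substitute: (2·12.34 + 1) ξ₂ = 274 → ξ₂ = 10.67 kmol, ξ₁ = 131.7 kmol.
Outlet amounts (n = n₀ + Σ ν·ξ):
  P: 721 − 2(131.7) − 1(10.67) = 447
  R: 3030 − 1(131.7) − 3(10.67) = 2866
  V: 0 + 1(131.7) = 131.7
  Q: 0 + 2(10.67) = 21.34
Total out = 3466 kmol; y_V = 131.7 / 3466 = 0.03798.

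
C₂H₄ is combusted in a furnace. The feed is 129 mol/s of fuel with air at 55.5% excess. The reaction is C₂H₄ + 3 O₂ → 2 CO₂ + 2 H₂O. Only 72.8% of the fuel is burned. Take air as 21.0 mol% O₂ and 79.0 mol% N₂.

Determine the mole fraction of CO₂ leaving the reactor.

Stoichiometric O₂ = 3 × 129 = 387 mol/s; O₂ fed = 387 × 1.555 = 601.8 mol/s.
N₂ fed = 601.8 × 79/21 = 2264 mol/s.
Fuel reacted = 0.728 × 129 → ξ = 93.91 mol/s.
Outlet (n = n₀ + ν ξ):
  C₂H₄: 129 − 1(93.91) = 35.09
  O₂: 601.8 − 3(93.91) = 320
  N₂: 2264 (inert)
  CO₂: 0 + 2(93.91) = 187.8
  H₂O: 0 + 2(93.91) = 187.8
Total out = 2995 mol/s; y_CO₂ = 187.8 / 2995 = 0.06272.

0.0627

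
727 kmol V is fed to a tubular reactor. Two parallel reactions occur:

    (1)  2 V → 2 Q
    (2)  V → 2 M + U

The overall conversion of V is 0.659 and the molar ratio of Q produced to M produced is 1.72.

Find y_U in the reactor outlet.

0.114

Conversion of V: V consumed = 0.659 × 727 = 479.1 kmol = 2ξ₁ + 1ξ₂.
Selectivity: 2ξ₁ / (2ξ₂) = 1.72 → ξ₁ = 1.72 ξ₂.
Substitute: (2·1.72 + 1) ξ₂ = 479.1 → ξ₂ = 107.9 kmol, ξ₁ = 185.6 kmol.
Outlet amounts (n = n₀ + Σ ν·ξ):
  V: 727 − 2(185.6) − 1(107.9) = 247.9
  Q: 0 + 2(185.6) = 371.2
  M: 0 + 2(107.9) = 215.8
  U: 0 + 1(107.9) = 107.9
Total out = 942.8 kmol; y_U = 107.9 / 942.8 = 0.1144.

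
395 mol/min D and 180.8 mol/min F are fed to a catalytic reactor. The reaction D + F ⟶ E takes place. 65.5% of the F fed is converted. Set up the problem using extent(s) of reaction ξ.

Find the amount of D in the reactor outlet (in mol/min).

277 mol/min

F reacted = 0.655 × 180.8 = 118.4 mol/min; ν_F = −1, so ξ = 118.4/1 = 118.4 mol/min.
Outlet amounts (n = n₀ + ν ξ):
  D: 395 − 1(118.4) = 276.6
  F: 180.8 − 1(118.4) = 62.38
  E: 0 + 1(118.4) = 118.4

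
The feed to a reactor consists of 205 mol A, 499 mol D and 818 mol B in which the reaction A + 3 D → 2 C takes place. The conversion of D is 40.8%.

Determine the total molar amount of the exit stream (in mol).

1390 mol

D reacted = 0.408 × 499 = 203.6 mol; ν_D = −3, so ξ = 203.6/3 = 67.86 mol.
Outlet amounts (n = n₀ + ν ξ):
  A: 205 − 1(67.86) = 137.1
  D: 499 − 3(67.86) = 295.4
  C: 0 + 2(67.86) = 135.7
  B: 818 (inert)
Total out = 137.1 + 295.4 + 135.7 + 818 = 1386 mol.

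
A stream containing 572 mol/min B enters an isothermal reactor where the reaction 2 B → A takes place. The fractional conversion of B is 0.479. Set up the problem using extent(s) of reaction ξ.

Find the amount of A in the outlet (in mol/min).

B reacted = 0.479 × 572 = 274 mol/min; ν_B = −2, so ξ = 274/2 = 137 mol/min.
Outlet amounts (n = n₀ + ν ξ):
  B: 572 − 2(137) = 298
  A: 0 + 1(137) = 137

137 mol/min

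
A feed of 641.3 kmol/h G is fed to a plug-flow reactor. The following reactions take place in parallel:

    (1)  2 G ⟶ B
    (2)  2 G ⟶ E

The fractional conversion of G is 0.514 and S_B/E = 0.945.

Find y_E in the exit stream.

0.178

Conversion of G: G consumed = 0.514 × 641.3 = 329.6 kmol/h = 2ξ₁ + 2ξ₂.
Selectivity: 1ξ₁ / (1ξ₂) = 0.945 → ξ₁ = 0.945 ξ₂.
Substitute: (2·0.945 + 2) ξ₂ = 329.6 → ξ₂ = 84.74 kmol/h, ξ₁ = 80.08 kmol/h.
Outlet amounts (n = n₀ + Σ ν·ξ):
  G: 641.3 − 2(80.08) − 2(84.74) = 311.7
  B: 0 + 1(80.08) = 80.08
  E: 0 + 1(84.74) = 84.74
Total out = 476.5 kmol/h; y_E = 84.74 / 476.5 = 0.1778.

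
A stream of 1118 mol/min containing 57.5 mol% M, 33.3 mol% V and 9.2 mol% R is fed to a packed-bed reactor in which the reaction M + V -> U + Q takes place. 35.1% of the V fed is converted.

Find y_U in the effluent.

V reacted = 0.351 × 372.3 = 130.7 mol/min; ν_V = −1, so ξ = 130.7/1 = 130.7 mol/min.
Outlet amounts (n = n₀ + ν ξ):
  M: 642.9 − 1(130.7) = 512.2
  V: 372.3 − 1(130.7) = 241.6
  U: 0 + 1(130.7) = 130.7
  Q: 0 + 1(130.7) = 130.7
  R: 102.9 (inert)
Total out = 1118 mol/min; y_U = 130.7 / 1118 = 0.1169.

0.117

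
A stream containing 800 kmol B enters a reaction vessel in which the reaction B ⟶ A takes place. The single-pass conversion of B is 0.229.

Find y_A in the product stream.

B reacted = 0.229 × 800 = 183.2 kmol; ν_B = −1, so ξ = 183.2/1 = 183.2 kmol.
Outlet amounts (n = n₀ + ν ξ):
  B: 800 − 1(183.2) = 616.8
  A: 0 + 1(183.2) = 183.2
Total out = 800 kmol; y_A = 183.2 / 800 = 0.229.

0.229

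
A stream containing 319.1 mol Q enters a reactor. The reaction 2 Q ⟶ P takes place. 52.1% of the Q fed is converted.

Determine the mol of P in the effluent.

Q reacted = 0.521 × 319.1 = 166.3 mol; ν_Q = −2, so ξ = 166.3/2 = 83.13 mol.
Outlet amounts (n = n₀ + ν ξ):
  Q: 319.1 − 2(83.13) = 152.8
  P: 0 + 1(83.13) = 83.13

83.1 mol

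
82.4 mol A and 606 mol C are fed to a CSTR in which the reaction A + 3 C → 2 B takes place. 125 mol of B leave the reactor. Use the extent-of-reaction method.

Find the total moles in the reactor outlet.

For B: n = n₀ + 2ξ → 125 = 0 + 2ξ, giving ξ = 62.5 mol.
Outlet amounts (n = n₀ + ν ξ):
  A: 82.4 − 1(62.5) = 19.9
  C: 606 − 3(62.5) = 418.5
  B: 0 + 2(62.5) = 125
Total out = 19.9 + 418.5 + 125 = 563.4 mol.

563 mol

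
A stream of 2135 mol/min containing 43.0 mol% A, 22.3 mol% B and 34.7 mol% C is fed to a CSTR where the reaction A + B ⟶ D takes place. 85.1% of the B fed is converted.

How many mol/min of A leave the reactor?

513 mol/min

B reacted = 0.851 × 476.1 = 405.2 mol/min; ν_B = −1, so ξ = 405.2/1 = 405.2 mol/min.
Outlet amounts (n = n₀ + ν ξ):
  A: 918 − 1(405.2) = 512.9
  B: 476.1 − 1(405.2) = 70.94
  D: 0 + 1(405.2) = 405.2
  C: 740.8 (inert)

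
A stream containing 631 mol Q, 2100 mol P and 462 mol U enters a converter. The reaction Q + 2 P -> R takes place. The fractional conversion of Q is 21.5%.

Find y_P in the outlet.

Q reacted = 0.215 × 631 = 135.7 mol; ν_Q = −1, so ξ = 135.7/1 = 135.7 mol.
Outlet amounts (n = n₀ + ν ξ):
  Q: 631 − 1(135.7) = 495.3
  P: 2100 − 2(135.7) = 1829
  R: 0 + 1(135.7) = 135.7
  U: 462 (inert)
Total out = 2922 mol; y_P = 1829 / 2922 = 0.6259.

0.626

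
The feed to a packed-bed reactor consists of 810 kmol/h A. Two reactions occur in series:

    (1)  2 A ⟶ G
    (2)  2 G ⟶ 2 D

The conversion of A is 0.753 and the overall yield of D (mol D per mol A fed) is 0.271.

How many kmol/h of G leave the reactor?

Conversion of A: A consumed = 2ξ₁ = 0.753 × 810 → ξ₁ = 305 kmol/h.
Yield of D: 2ξ₂ / 810 = 0.271 → ξ₂ = 109.8 kmol/h.
Outlet amounts (n = n₀ + Σ ν·ξ):
  A: 810 − 2(305) = 200.1
  G: 0 + 1(305) − 2(109.8) = 85.45
  D: 0 + 2(109.8) = 219.5

85.5 kmol/h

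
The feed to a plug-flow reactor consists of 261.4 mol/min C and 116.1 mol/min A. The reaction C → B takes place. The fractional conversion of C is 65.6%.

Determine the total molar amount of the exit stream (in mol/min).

378 mol/min

C reacted = 0.656 × 261.4 = 171.5 mol/min; ν_C = −1, so ξ = 171.5/1 = 171.5 mol/min.
Outlet amounts (n = n₀ + ν ξ):
  C: 261.4 − 1(171.5) = 89.92
  B: 0 + 1(171.5) = 171.5
  A: 116.1 (inert)
Total out = 89.92 + 171.5 + 116.1 = 377.5 mol/min.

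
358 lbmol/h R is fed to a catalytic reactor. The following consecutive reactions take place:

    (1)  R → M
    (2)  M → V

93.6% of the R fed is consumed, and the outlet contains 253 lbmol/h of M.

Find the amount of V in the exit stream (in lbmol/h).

82.1 lbmol/h

Conversion of R: R consumed = 1ξ₁ = 0.936 × 358 → ξ₁ = 335.1 lbmol/h.
M balance: n_M = 0 + 1ξ₁ − 1ξ₂ = 253 → ξ₂ = (1·335.1 − 253)/1 = 82.09 lbmol/h.
Outlet amounts (n = n₀ + Σ ν·ξ):
  R: 358 − 1(335.1) = 22.91
  M: 0 + 1(335.1) − 1(82.09) = 253
  V: 0 + 1(82.09) = 82.09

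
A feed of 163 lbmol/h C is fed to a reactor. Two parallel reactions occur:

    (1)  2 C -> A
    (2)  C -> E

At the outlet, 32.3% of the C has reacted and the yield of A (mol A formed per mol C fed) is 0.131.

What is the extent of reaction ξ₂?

ξ₂ = 9.94 lbmol/h

Yield of A: 1ξ₁ / 163 = 0.131 → ξ₁ = 21.35 lbmol/h.
Conversion of C: 2ξ₁ + 1ξ₂ = 0.323 × 163 = 52.65 → ξ₂ = 9.943 lbmol/h.
Outlet amounts (n = n₀ + Σ ν·ξ):
  C: 163 − 2(21.35) − 1(9.943) = 110.4
  A: 0 + 1(21.35) = 21.35
  E: 0 + 1(9.943) = 9.943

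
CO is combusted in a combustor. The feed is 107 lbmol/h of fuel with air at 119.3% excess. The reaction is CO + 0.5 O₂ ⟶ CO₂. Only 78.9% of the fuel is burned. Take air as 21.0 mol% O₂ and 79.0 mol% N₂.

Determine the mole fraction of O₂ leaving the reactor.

Stoichiometric O₂ = 0.5 × 107 = 53.5 lbmol/h; O₂ fed = 53.5 × 2.193 = 117.3 lbmol/h.
N₂ fed = 117.3 × 79/21 = 441.4 lbmol/h.
Fuel reacted = 0.789 × 107 → ξ = 84.42 lbmol/h.
Outlet (n = n₀ + ν ξ):
  CO: 107 − 1(84.42) = 22.58
  O₂: 117.3 − 0.5(84.42) = 75.11
  N₂: 441.4 (inert)
  CO₂: 0 + 1(84.42) = 84.42
Total out = 623.5 lbmol/h; y_O₂ = 75.11 / 623.5 = 0.1205.

0.12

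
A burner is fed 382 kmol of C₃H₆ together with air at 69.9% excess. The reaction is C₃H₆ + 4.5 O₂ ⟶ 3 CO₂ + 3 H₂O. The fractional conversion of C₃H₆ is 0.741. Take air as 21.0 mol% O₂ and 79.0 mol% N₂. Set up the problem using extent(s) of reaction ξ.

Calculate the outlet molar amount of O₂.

Stoichiometric O₂ = 4.5 × 382 = 1719 kmol; O₂ fed = 1719 × 1.699 = 2921 kmol.
N₂ fed = 2921 × 79/21 = 10990 kmol.
Fuel reacted = 0.741 × 382 → ξ = 283.1 kmol.
Outlet (n = n₀ + ν ξ):
  C₃H₆: 382 − 1(283.1) = 98.94
  O₂: 2921 − 4.5(283.1) = 1647
  N₂: 10990 (inert)
  CO₂: 0 + 3(283.1) = 849.2
  H₂O: 0 + 3(283.1) = 849.2

1650 kmol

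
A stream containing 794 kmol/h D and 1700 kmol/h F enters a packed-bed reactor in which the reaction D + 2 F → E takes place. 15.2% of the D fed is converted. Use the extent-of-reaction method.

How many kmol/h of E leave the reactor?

D reacted = 0.152 × 794 = 120.7 kmol/h; ν_D = −1, so ξ = 120.7/1 = 120.7 kmol/h.
Outlet amounts (n = n₀ + ν ξ):
  D: 794 − 1(120.7) = 673.3
  F: 1700 − 2(120.7) = 1459
  E: 0 + 1(120.7) = 120.7

121 kmol/h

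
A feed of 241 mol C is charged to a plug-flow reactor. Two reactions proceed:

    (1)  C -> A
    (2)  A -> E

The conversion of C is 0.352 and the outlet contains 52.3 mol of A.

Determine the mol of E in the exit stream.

32.5 mol

Conversion of C: C consumed = 1ξ₁ = 0.352 × 241 → ξ₁ = 84.83 mol.
A balance: n_A = 0 + 1ξ₁ − 1ξ₂ = 52.3 → ξ₂ = (1·84.83 − 52.3)/1 = 32.53 mol.
Outlet amounts (n = n₀ + Σ ν·ξ):
  C: 241 − 1(84.83) = 156.2
  A: 0 + 1(84.83) − 1(32.53) = 52.3
  E: 0 + 1(32.53) = 32.53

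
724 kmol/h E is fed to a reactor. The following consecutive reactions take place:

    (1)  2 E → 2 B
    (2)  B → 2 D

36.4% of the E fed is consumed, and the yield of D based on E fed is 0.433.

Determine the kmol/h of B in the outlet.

107 kmol/h

Conversion of E: E consumed = 2ξ₁ = 0.364 × 724 → ξ₁ = 131.8 kmol/h.
Yield of D: 2ξ₂ / 724 = 0.433 → ξ₂ = 156.7 kmol/h.
Outlet amounts (n = n₀ + Σ ν·ξ):
  E: 724 − 2(131.8) = 460.5
  B: 0 + 2(131.8) − 1(156.7) = 106.8
  D: 0 + 2(156.7) = 313.5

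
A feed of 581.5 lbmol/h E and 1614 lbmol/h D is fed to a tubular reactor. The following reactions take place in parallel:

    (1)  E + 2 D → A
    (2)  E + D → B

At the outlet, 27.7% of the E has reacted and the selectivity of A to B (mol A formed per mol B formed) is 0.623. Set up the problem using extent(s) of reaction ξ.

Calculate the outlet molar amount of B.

99.2 lbmol/h

Conversion of E: E consumed = 0.277 × 581.5 = 161.1 lbmol/h = 1ξ₁ + 1ξ₂.
Selectivity: 1ξ₁ / (1ξ₂) = 0.623 → ξ₁ = 0.623 ξ₂.
Substitute: (1·0.623 + 1) ξ₂ = 161.1 → ξ₂ = 99.25 lbmol/h, ξ₁ = 61.83 lbmol/h.
Outlet amounts (n = n₀ + Σ ν·ξ):
  E: 581.5 − 1(61.83) − 1(99.25) = 420.4
  D: 1614 − 2(61.83) − 1(99.25) = 1391
  A: 0 + 1(61.83) = 61.83
  B: 0 + 1(99.25) = 99.25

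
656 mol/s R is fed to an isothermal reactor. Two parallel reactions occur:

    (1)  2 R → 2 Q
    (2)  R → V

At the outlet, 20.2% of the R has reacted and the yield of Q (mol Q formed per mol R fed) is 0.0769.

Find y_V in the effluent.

Yield of Q: 2ξ₁ / 656 = 0.0769 → ξ₁ = 25.22 mol/s.
Conversion of R: 2ξ₁ + 1ξ₂ = 0.202 × 656 = 132.5 → ξ₂ = 82.07 mol/s.
Outlet amounts (n = n₀ + Σ ν·ξ):
  R: 656 − 2(25.22) − 1(82.07) = 523.5
  Q: 0 + 2(25.22) = 50.45
  V: 0 + 1(82.07) = 82.07
Total out = 656 mol/s; y_V = 82.07 / 656 = 0.1251.

0.125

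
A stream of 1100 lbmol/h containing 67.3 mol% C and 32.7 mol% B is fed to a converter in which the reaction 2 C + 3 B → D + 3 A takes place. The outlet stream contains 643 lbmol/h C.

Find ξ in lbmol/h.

For C: n = n₀ − 2ξ → 643 = 740.3 − 2ξ, giving ξ = 48.65 lbmol/h.
Outlet amounts (n = n₀ + ν ξ):
  C: 740.3 − 2(48.65) = 643
  B: 359.7 − 3(48.65) = 213.8
  D: 0 + 1(48.65) = 48.65
  A: 0 + 3(48.65) = 145.9

ξ = 48.6 lbmol/h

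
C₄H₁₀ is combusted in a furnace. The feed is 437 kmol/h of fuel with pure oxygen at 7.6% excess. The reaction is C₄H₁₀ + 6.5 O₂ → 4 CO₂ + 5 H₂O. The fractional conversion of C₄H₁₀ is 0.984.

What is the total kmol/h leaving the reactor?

4140 kmol/h

Stoichiometric O₂ = 6.5 × 437 = 2840 kmol/h; O₂ fed = 2840 × 1.076 = 3056 kmol/h.
Fuel reacted = 0.984 × 437 → ξ = 430 kmol/h.
Outlet (n = n₀ + ν ξ):
  C₄H₁₀: 437 − 1(430) = 6.992
  O₂: 3056 − 6.5(430) = 261.3
  CO₂: 0 + 4(430) = 1720
  H₂O: 0 + 5(430) = 2150
Total out = 6.992 + 261.3 + 1720 + 2150 = 4138 kmol/h.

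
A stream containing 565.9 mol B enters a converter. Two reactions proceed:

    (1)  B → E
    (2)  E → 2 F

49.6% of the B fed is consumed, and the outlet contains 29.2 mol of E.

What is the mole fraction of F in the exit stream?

Conversion of B: B consumed = 1ξ₁ = 0.496 × 565.9 → ξ₁ = 280.7 mol.
E balance: n_E = 0 + 1ξ₁ − 1ξ₂ = 29.2 → ξ₂ = (1·280.7 − 29.2)/1 = 251.5 mol.
Outlet amounts (n = n₀ + Σ ν·ξ):
  B: 565.9 − 1(280.7) = 285.2
  E: 0 + 1(280.7) − 1(251.5) = 29.2
  F: 0 + 2(251.5) = 503
Total out = 817.4 mol; y_F = 503 / 817.4 = 0.6153.

0.615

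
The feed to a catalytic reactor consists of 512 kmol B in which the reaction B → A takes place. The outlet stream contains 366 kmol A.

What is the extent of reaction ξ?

For A: n = n₀ + 1ξ → 366 = 0 + 1ξ, giving ξ = 366 kmol.
Outlet amounts (n = n₀ + ν ξ):
  B: 512 − 1(366) = 146
  A: 0 + 1(366) = 366

ξ = 366 kmol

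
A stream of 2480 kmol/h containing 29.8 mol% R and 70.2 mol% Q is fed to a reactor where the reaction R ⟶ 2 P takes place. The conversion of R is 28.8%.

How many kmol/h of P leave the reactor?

426 kmol/h

R reacted = 0.288 × 739 = 212.8 kmol/h; ν_R = −1, so ξ = 212.8/1 = 212.8 kmol/h.
Outlet amounts (n = n₀ + ν ξ):
  R: 739 − 1(212.8) = 526.2
  P: 0 + 2(212.8) = 425.7
  Q: 1741 (inert)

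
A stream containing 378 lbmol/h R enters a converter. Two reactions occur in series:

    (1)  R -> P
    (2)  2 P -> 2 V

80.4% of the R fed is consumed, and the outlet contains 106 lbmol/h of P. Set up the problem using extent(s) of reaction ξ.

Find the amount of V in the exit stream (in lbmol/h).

Conversion of R: R consumed = 1ξ₁ = 0.804 × 378 → ξ₁ = 303.9 lbmol/h.
P balance: n_P = 0 + 1ξ₁ − 2ξ₂ = 106 → ξ₂ = (1·303.9 − 106)/2 = 98.96 lbmol/h.
Outlet amounts (n = n₀ + Σ ν·ξ):
  R: 378 − 1(303.9) = 74.09
  P: 0 + 1(303.9) − 2(98.96) = 106
  V: 0 + 2(98.96) = 197.9

198 lbmol/h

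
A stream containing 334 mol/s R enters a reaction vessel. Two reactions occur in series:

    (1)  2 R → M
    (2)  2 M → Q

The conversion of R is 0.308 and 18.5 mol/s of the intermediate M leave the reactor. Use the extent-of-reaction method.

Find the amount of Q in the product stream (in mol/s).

16.5 mol/s

Conversion of R: R consumed = 2ξ₁ = 0.308 × 334 → ξ₁ = 51.44 mol/s.
M balance: n_M = 0 + 1ξ₁ − 2ξ₂ = 18.5 → ξ₂ = (1·51.44 − 18.5)/2 = 16.47 mol/s.
Outlet amounts (n = n₀ + Σ ν·ξ):
  R: 334 − 2(51.44) = 231.1
  M: 0 + 1(51.44) − 2(16.47) = 18.5
  Q: 0 + 1(16.47) = 16.47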